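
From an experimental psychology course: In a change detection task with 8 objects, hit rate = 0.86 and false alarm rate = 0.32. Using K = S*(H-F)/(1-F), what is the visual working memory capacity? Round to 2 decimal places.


K = S * (H - F) / (1 - F)
H - F = 0.54
1 - F = 0.68
K = 8 * 0.54 / 0.68
= 6.35


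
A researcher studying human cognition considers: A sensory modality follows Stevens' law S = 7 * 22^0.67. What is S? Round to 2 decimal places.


S = 7 * 22^0.67
22^0.67 = 7.9327
S = 7 * 7.9327
= 55.53


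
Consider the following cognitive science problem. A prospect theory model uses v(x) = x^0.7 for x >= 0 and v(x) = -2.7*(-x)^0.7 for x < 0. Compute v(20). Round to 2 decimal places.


Since x = 20 >= 0, use v(x) = x^0.7
20^0.7 = 8.1418
v(20) = 8.14


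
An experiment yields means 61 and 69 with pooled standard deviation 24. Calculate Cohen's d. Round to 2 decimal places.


Cohen's d = (M1 - M2) / S_pooled
= (61 - 69) / 24
= -8 / 24
= -0.33


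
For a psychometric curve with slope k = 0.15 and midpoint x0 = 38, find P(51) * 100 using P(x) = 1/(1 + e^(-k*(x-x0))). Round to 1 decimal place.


P(x) = 1/(1 + e^(-0.15*(51 - 38)))
Exponent = -0.15 * 13 = -1.95
e^(-1.95) = 0.142274
P = 1/(1 + 0.142274) = 0.875447
Percentage = 87.5


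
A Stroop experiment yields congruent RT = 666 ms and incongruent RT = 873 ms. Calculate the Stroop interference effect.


Stroop effect = RT(incongruent) - RT(congruent)
= 873 - 666
= 207 ms


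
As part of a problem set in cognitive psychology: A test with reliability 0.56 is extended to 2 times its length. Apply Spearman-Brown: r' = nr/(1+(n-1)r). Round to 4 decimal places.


r_new = n*r / (1 + (n-1)*r)
Numerator = 2 * 0.56 = 1.12
Denominator = 1 + 1 * 0.56 = 1.56
r_new = 1.12 / 1.56
= 0.7179


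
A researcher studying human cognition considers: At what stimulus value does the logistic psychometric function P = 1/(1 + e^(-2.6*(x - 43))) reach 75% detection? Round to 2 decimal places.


At P = 0.75: 0.75 = 1/(1 + e^(-k*(x-x0)))
Solving: e^(-k*(x-x0)) = 1/3
x = x0 + ln(3)/k
ln(3) = 1.0986
x = 43 + 1.0986/2.6
= 43 + 0.4225
= 43.42


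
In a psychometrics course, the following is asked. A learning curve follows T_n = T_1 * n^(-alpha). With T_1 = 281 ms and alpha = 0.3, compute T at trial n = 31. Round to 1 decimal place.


T_n = 281 * 31^(-0.3)
31^(-0.3) = 0.356937
T_n = 281 * 0.356937
= 100.3 ms


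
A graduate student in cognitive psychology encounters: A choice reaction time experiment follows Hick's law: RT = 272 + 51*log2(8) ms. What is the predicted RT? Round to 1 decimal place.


RT = 272 + 51 * log2(8)
log2(8) = 3.0
RT = 272 + 51 * 3.0
= 272 + 153.0
= 425.0 ms


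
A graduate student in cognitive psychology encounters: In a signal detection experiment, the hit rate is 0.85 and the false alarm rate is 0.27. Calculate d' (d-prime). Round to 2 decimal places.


d' = z(HR) - z(FAR)
z(0.85) = 1.0364
z(0.27) = -0.6128
d' = 1.0364 - -0.6128
= 1.65


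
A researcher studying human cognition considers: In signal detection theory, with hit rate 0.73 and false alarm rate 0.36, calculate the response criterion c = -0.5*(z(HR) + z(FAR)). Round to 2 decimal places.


c = -0.5 * (z(HR) + z(FAR))
z(0.73) = 0.6128
z(0.36) = -0.3585
c = -0.5 * (0.6128 + -0.3585)
= -0.5 * 0.2543
= -0.13


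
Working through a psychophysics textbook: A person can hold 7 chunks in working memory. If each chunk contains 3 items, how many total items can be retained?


Total items = chunks * items_per_chunk
= 7 * 3
= 21


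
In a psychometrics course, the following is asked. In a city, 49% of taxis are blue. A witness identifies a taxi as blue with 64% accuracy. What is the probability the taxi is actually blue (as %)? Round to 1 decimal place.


P(blue | says blue) = P(says blue | blue)*P(blue) / [P(says blue | blue)*P(blue) + P(says blue | not blue)*P(not blue)]
Numerator = 0.64 * 0.49 = 0.3136
False identification = 0.36 * 0.51 = 0.1836
P = 0.3136 / (0.3136 + 0.1836)
= 0.3136 / 0.4972
As percentage = 63.1


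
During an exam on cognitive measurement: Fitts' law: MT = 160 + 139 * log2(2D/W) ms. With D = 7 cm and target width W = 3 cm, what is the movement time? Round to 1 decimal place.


MT = 160 + 139 * log2(2*7/3)
2D/W = 4.666667
log2(4.666667) = 2.2224
MT = 160 + 139 * 2.2224
= 468.9 ms


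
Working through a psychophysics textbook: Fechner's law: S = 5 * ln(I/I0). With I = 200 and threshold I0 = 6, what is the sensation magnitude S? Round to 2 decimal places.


S = 5 * ln(200/6)
I/I0 = 33.333333
ln(33.333333) = 3.5066
S = 5 * 3.5066
= 17.53


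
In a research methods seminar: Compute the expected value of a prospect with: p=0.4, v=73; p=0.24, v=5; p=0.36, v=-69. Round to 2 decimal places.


EU = sum(p_i * v_i)
0.4 * 73 = 29.2
0.24 * 5 = 1.2
0.36 * -69 = -24.84
EU = 29.2 + 1.2 + -24.84
= 5.56


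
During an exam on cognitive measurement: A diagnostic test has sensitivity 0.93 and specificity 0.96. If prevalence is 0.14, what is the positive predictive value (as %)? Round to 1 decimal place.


PPV = (sens * prev) / (sens * prev + (1-spec) * (1-prev))
Numerator = 0.93 * 0.14 = 0.1302
P(positive and no disease) = (1 - spec) * (1 - prev) = (1 - 0.96) * (1 - 0.14) = 0.0344
Denominator = 0.1302 + 0.0344 = 0.1646
PPV = 0.1302 / 0.1646 = 0.791009
As percentage = 79.1


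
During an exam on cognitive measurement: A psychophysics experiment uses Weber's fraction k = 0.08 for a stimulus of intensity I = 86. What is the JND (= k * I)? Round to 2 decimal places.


JND = k * I
JND = 0.08 * 86
= 6.88


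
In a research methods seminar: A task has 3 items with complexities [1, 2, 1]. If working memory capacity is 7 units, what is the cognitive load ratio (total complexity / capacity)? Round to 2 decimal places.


Total complexity = 1 + 2 + 1 = 4
Load = total / capacity = 4 / 7
= 0.57


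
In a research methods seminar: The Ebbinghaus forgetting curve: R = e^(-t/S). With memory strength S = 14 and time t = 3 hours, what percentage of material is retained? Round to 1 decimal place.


R = e^(-t/S)
-t/S = -3/14 = -0.214286
R = e^(-0.214286) = 0.807118
Percentage = 0.807118 * 100
= 80.7


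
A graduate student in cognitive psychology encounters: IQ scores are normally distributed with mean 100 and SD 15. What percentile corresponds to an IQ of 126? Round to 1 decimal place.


z = (IQ - mean) / SD
z = (126 - 100) / 15 = 1.7333
Percentile = Phi(1.7333) * 100
Phi(1.7333) = 0.958479
= 95.8


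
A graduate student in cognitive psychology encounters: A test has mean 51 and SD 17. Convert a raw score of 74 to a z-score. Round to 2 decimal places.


z = (X - mu) / sigma
= (74 - 51) / 17
= 23 / 17
= 1.35


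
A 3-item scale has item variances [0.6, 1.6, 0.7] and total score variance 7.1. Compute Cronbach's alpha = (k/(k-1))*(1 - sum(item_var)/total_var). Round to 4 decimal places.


alpha = (k/(k-1)) * (1 - sum(s_i^2)/s_total^2)
sum(item variances) = 2.9
k/(k-1) = 3/2 = 1.5
1 - 2.9/7.1 = 1 - 0.408451 = 0.591549
alpha = 1.5 * 0.591549
= 0.8873


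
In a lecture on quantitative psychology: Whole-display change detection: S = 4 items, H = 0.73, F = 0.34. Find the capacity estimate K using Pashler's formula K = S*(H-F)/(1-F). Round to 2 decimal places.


K = S * (H - F) / (1 - F)
H - F = 0.39
1 - F = 0.66
K = 4 * 0.39 / 0.66
= 2.36


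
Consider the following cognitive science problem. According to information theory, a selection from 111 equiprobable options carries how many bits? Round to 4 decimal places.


H = log2(n)
H = log2(111)
= 6.7944


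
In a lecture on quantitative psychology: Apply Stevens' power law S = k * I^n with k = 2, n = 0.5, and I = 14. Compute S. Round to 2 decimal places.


S = 2 * 14^0.5
14^0.5 = 3.7417
S = 2 * 3.7417
= 7.48


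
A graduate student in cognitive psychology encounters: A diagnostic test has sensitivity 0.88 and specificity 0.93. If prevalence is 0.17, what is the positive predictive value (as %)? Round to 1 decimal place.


PPV = (sens * prev) / (sens * prev + (1-spec) * (1-prev))
Numerator = 0.88 * 0.17 = 0.1496
P(positive and no disease) = (1 - spec) * (1 - prev) = (1 - 0.93) * (1 - 0.17) = 0.0581
Denominator = 0.1496 + 0.0581 = 0.2077
PPV = 0.1496 / 0.2077 = 0.72027
As percentage = 72.0


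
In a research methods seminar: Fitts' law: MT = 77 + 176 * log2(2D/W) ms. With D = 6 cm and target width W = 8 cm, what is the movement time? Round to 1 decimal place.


MT = 77 + 176 * log2(2*6/8)
2D/W = 1.5
log2(1.5) = 0.585
MT = 77 + 176 * 0.585
= 180.0 ms


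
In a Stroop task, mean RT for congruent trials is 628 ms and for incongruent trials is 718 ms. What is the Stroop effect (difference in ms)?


Stroop effect = RT(incongruent) - RT(congruent)
= 718 - 628
= 90 ms


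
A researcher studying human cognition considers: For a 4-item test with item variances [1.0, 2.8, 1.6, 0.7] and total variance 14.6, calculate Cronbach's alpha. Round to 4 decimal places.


alpha = (k/(k-1)) * (1 - sum(s_i^2)/s_total^2)
sum(item variances) = 6.1
k/(k-1) = 4/3 = 1.333333
1 - 6.1/14.6 = 1 - 0.417808 = 0.582192
alpha = 1.333333 * 0.582192
= 0.7763


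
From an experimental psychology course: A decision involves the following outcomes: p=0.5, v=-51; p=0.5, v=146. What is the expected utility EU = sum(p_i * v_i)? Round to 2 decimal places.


EU = sum(p_i * v_i)
0.5 * -51 = -25.5
0.5 * 146 = 73.0
EU = -25.5 + 73.0
= 47.50


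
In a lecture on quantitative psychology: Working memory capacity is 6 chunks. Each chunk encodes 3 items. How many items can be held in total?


Total items = chunks * items_per_chunk
= 6 * 3
= 18


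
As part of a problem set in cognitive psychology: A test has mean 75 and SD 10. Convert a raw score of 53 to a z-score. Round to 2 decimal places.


z = (X - mu) / sigma
= (53 - 75) / 10
= -22 / 10
= -2.20


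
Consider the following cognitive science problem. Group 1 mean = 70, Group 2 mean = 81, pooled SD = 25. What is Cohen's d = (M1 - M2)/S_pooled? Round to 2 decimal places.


Cohen's d = (M1 - M2) / S_pooled
= (70 - 81) / 25
= -11 / 25
= -0.44


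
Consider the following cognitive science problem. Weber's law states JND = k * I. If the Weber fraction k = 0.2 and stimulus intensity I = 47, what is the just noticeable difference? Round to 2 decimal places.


JND = k * I
JND = 0.2 * 47
= 9.40


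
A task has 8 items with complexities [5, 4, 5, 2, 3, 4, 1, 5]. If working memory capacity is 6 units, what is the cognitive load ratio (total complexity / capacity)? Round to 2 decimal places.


Total complexity = 5 + 4 + 5 + 2 + 3 + 4 + 1 + 5 = 29
Load = total / capacity = 29 / 6
= 4.83


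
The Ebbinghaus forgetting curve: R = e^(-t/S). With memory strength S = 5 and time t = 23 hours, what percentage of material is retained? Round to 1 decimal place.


R = e^(-t/S)
-t/S = -23/5 = -4.6
R = e^(-4.6) = 0.010052
Percentage = 0.010052 * 100
= 1.0


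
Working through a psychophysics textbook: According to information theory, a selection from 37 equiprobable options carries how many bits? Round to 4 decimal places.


H = log2(n)
H = log2(37)
= 5.2095


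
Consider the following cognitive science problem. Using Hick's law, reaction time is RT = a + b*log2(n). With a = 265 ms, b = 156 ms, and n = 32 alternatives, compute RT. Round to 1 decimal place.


RT = 265 + 156 * log2(32)
log2(32) = 5.0
RT = 265 + 156 * 5.0
= 265 + 780.0
= 1045.0 ms


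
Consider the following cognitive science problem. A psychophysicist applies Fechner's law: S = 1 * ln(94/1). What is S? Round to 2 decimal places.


S = 1 * ln(94/1)
I/I0 = 94.0
ln(94.0) = 4.5433
S = 1 * 4.5433
= 4.54


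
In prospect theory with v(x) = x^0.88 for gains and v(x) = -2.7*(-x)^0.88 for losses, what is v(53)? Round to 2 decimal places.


Since x = 53 >= 0, use v(x) = x^0.88
53^0.88 = 32.9126
v(53) = 32.91


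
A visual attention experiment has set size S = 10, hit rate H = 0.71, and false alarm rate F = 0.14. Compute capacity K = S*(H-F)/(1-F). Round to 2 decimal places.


K = S * (H - F) / (1 - F)
H - F = 0.57
1 - F = 0.86
K = 10 * 0.57 / 0.86
= 6.63


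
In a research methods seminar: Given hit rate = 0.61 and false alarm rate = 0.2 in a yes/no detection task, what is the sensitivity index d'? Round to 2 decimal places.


d' = z(HR) - z(FAR)
z(0.61) = 0.2793
z(0.2) = -0.8416
d' = 0.2793 - -0.8416
= 1.12


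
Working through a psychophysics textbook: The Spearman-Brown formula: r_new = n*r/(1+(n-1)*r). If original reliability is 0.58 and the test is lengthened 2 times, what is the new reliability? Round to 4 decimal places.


r_new = n*r / (1 + (n-1)*r)
Numerator = 2 * 0.58 = 1.16
Denominator = 1 + 1 * 0.58 = 1.58
r_new = 1.16 / 1.58
= 0.7342


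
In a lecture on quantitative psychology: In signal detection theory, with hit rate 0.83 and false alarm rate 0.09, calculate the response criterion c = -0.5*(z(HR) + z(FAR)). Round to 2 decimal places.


c = -0.5 * (z(HR) + z(FAR))
z(0.83) = 0.9542
z(0.09) = -1.3408
c = -0.5 * (0.9542 + -1.3408)
= -0.5 * -0.3866
= 0.19


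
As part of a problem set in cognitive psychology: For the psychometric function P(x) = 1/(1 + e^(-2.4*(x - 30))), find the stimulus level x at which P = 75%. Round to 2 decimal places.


At P = 0.75: 0.75 = 1/(1 + e^(-k*(x-x0)))
Solving: e^(-k*(x-x0)) = 1/3
x = x0 + ln(3)/k
ln(3) = 1.0986
x = 30 + 1.0986/2.4
= 30 + 0.4578
= 30.46


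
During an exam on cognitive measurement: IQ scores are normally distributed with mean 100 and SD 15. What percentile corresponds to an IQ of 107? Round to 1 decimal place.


z = (IQ - mean) / SD
z = (107 - 100) / 15 = 0.4667
Percentile = Phi(0.4667) * 100
Phi(0.4667) = 0.679643
= 68.0


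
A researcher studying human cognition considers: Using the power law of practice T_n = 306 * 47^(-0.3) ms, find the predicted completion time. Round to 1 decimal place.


T_n = 306 * 47^(-0.3)
47^(-0.3) = 0.315044
T_n = 306 * 0.315044
= 96.4 ms


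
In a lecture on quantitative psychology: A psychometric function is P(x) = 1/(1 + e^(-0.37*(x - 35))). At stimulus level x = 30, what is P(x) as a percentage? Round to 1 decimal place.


P(x) = 1/(1 + e^(-0.37*(30 - 35)))
Exponent = -0.37 * -5 = 1.85
e^(1.85) = 6.35982
P = 1/(1 + 6.35982) = 0.135873
Percentage = 13.6


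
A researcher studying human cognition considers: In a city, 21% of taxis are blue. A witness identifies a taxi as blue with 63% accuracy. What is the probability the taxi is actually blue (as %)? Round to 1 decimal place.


P(blue | says blue) = P(says blue | blue)*P(blue) / [P(says blue | blue)*P(blue) + P(says blue | not blue)*P(not blue)]
Numerator = 0.63 * 0.21 = 0.1323
False identification = 0.37 * 0.79 = 0.2923
P = 0.1323 / (0.1323 + 0.2923)
= 0.1323 / 0.4246
As percentage = 31.2


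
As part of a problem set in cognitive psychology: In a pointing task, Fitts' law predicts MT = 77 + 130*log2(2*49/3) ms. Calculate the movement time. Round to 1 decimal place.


MT = 77 + 130 * log2(2*49/3)
2D/W = 32.666667
log2(32.666667) = 5.0297
MT = 77 + 130 * 5.0297
= 730.9 ms


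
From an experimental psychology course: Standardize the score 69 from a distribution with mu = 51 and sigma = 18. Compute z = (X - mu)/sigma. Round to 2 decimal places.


z = (X - mu) / sigma
= (69 - 51) / 18
= 18 / 18
= 1.00


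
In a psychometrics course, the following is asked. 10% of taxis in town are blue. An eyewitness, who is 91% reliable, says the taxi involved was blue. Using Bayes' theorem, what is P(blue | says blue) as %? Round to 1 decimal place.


P(blue | says blue) = P(says blue | blue)*P(blue) / [P(says blue | blue)*P(blue) + P(says blue | not blue)*P(not blue)]
Numerator = 0.91 * 0.1 = 0.091
False identification = 0.09 * 0.9 = 0.081
P = 0.091 / (0.091 + 0.081)
= 0.091 / 0.172
As percentage = 52.9


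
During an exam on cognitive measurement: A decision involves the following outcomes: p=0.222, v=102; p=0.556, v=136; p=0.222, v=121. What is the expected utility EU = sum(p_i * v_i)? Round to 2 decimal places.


EU = sum(p_i * v_i)
0.222 * 102 = 22.644
0.556 * 136 = 75.616
0.222 * 121 = 26.862
EU = 22.644 + 75.616 + 26.862
= 125.12


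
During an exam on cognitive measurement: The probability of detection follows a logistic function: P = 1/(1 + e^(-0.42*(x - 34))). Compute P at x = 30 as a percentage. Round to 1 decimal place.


P(x) = 1/(1 + e^(-0.42*(30 - 34)))
Exponent = -0.42 * -4 = 1.68
e^(1.68) = 5.365556
P = 1/(1 + 5.365556) = 0.157095
Percentage = 15.7


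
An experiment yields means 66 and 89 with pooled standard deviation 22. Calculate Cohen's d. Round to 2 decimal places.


Cohen's d = (M1 - M2) / S_pooled
= (66 - 89) / 22
= -23 / 22
= -1.05


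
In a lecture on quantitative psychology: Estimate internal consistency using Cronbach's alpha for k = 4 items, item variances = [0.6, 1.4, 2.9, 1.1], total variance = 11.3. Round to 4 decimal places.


alpha = (k/(k-1)) * (1 - sum(s_i^2)/s_total^2)
sum(item variances) = 6.0
k/(k-1) = 4/3 = 1.333333
1 - 6.0/11.3 = 1 - 0.530973 = 0.469027
alpha = 1.333333 * 0.469027
= 0.6254


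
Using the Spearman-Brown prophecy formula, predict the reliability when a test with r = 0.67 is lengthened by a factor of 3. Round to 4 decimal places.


r_new = n*r / (1 + (n-1)*r)
Numerator = 3 * 0.67 = 2.01
Denominator = 1 + 2 * 0.67 = 2.34
r_new = 2.01 / 2.34
= 0.8590


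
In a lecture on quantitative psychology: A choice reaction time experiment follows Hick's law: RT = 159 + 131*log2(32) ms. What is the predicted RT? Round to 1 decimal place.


RT = 159 + 131 * log2(32)
log2(32) = 5.0
RT = 159 + 131 * 5.0
= 159 + 655.0
= 814.0 ms


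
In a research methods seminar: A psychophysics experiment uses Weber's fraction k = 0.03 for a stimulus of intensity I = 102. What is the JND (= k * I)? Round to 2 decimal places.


JND = k * I
JND = 0.03 * 102
= 3.06


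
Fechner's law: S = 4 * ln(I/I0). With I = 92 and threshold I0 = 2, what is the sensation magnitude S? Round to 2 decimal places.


S = 4 * ln(92/2)
I/I0 = 46.0
ln(46.0) = 3.8286
S = 4 * 3.8286
= 15.31


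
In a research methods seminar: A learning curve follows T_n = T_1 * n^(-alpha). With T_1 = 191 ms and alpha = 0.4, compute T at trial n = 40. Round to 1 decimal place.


T_n = 191 * 40^(-0.4)
40^(-0.4) = 0.228653
T_n = 191 * 0.228653
= 43.7 ms


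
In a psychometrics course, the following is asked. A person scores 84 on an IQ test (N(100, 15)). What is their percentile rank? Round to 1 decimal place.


z = (IQ - mean) / SD
z = (84 - 100) / 15 = -1.0667
Percentile = Phi(-1.0667) * 100
Phi(-1.0667) = 0.143054
= 14.3


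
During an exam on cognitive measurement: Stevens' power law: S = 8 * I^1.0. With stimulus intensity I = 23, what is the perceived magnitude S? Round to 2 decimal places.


S = 8 * 23^1.0
23^1.0 = 23.0
S = 8 * 23.0
= 184.00


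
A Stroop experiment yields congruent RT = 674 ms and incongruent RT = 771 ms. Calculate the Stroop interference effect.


Stroop effect = RT(incongruent) - RT(congruent)
= 771 - 674
= 97 ms


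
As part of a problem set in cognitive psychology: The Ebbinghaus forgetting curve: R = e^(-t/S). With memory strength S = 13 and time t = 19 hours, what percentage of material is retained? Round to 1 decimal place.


R = e^(-t/S)
-t/S = -19/13 = -1.461538
R = e^(-1.461538) = 0.231879
Percentage = 0.231879 * 100
= 23.2


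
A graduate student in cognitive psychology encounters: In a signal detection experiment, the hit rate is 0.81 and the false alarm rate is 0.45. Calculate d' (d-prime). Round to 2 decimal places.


d' = z(HR) - z(FAR)
z(0.81) = 0.8779
z(0.45) = -0.1257
d' = 0.8779 - -0.1257
= 1.00


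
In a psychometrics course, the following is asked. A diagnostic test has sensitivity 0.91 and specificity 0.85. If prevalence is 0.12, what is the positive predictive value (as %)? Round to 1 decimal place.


PPV = (sens * prev) / (sens * prev + (1-spec) * (1-prev))
Numerator = 0.91 * 0.12 = 0.1092
P(positive and no disease) = (1 - spec) * (1 - prev) = (1 - 0.85) * (1 - 0.12) = 0.132
Denominator = 0.1092 + 0.132 = 0.2412
PPV = 0.1092 / 0.2412 = 0.452736
As percentage = 45.3


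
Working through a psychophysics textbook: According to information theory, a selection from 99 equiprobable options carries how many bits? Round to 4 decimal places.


H = log2(n)
H = log2(99)
= 6.6294


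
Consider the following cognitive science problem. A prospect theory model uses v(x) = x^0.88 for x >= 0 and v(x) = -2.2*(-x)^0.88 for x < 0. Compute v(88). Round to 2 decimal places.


Since x = 88 >= 0, use v(x) = x^0.88
88^0.88 = 51.4215
v(88) = 51.42


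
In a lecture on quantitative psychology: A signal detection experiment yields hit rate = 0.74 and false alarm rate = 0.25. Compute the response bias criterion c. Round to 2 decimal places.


c = -0.5 * (z(HR) + z(FAR))
z(0.74) = 0.6433
z(0.25) = -0.6745
c = -0.5 * (0.6433 + -0.6745)
= -0.5 * -0.0312
= 0.02


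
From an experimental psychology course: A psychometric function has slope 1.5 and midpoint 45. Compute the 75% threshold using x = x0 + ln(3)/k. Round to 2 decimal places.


At P = 0.75: 0.75 = 1/(1 + e^(-k*(x-x0)))
Solving: e^(-k*(x-x0)) = 1/3
x = x0 + ln(3)/k
ln(3) = 1.0986
x = 45 + 1.0986/1.5
= 45 + 0.7324
= 45.73


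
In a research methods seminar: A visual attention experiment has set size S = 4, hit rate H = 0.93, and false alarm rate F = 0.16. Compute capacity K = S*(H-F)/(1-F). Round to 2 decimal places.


K = S * (H - F) / (1 - F)
H - F = 0.77
1 - F = 0.84
K = 4 * 0.77 / 0.84
= 3.67


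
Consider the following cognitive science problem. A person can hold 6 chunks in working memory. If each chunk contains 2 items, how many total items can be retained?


Total items = chunks * items_per_chunk
= 6 * 2
= 12


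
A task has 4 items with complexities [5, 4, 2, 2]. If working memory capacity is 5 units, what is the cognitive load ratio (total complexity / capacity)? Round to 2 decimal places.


Total complexity = 5 + 4 + 2 + 2 = 13
Load = total / capacity = 13 / 5
= 2.60


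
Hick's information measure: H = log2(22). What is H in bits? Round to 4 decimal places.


H = log2(n)
H = log2(22)
= 4.4594


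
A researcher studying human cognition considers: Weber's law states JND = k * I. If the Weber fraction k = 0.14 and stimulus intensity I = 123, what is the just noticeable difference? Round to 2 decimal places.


JND = k * I
JND = 0.14 * 123
= 17.22


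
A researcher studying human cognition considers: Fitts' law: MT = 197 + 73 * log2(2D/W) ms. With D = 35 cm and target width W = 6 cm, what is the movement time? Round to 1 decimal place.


MT = 197 + 73 * log2(2*35/6)
2D/W = 11.666667
log2(11.666667) = 3.5443
MT = 197 + 73 * 3.5443
= 455.7 ms


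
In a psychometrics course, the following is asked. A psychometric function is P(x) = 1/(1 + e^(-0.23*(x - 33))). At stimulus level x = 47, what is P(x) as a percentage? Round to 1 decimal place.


P(x) = 1/(1 + e^(-0.23*(47 - 33)))
Exponent = -0.23 * 14 = -3.22
e^(-3.22) = 0.039955
P = 1/(1 + 0.039955) = 0.96158
Percentage = 96.2


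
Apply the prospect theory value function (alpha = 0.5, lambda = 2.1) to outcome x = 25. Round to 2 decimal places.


Since x = 25 >= 0, use v(x) = x^0.5
25^0.5 = 5.0
v(25) = 5.00


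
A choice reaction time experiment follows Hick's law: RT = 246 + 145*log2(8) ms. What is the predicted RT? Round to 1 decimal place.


RT = 246 + 145 * log2(8)
log2(8) = 3.0
RT = 246 + 145 * 3.0
= 246 + 435.0
= 681.0 ms


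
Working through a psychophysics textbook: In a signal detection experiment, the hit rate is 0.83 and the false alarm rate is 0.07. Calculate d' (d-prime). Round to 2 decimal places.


d' = z(HR) - z(FAR)
z(0.83) = 0.9542
z(0.07) = -1.4758
d' = 0.9542 - -1.4758
= 2.43


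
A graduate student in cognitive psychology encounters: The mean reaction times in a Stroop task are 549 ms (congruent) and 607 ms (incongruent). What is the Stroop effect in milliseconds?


Stroop effect = RT(incongruent) - RT(congruent)
= 607 - 549
= 58 ms


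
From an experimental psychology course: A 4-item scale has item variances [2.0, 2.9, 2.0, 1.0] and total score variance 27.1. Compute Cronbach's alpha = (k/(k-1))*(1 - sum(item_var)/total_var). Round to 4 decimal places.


alpha = (k/(k-1)) * (1 - sum(s_i^2)/s_total^2)
sum(item variances) = 7.9
k/(k-1) = 4/3 = 1.333333
1 - 7.9/27.1 = 1 - 0.291513 = 0.708487
alpha = 1.333333 * 0.708487
= 0.9446


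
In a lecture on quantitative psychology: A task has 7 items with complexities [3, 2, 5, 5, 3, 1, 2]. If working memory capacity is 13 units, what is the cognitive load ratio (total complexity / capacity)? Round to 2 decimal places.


Total complexity = 3 + 2 + 5 + 5 + 3 + 1 + 2 = 21
Load = total / capacity = 21 / 13
= 1.62


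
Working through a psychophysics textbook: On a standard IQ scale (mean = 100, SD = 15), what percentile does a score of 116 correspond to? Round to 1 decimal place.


z = (IQ - mean) / SD
z = (116 - 100) / 15 = 1.0667
Percentile = Phi(1.0667) * 100
Phi(1.0667) = 0.856946
= 85.7


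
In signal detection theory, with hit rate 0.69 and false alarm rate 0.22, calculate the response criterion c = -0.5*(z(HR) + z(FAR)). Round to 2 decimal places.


c = -0.5 * (z(HR) + z(FAR))
z(0.69) = 0.4959
z(0.22) = -0.7722
c = -0.5 * (0.4959 + -0.7722)
= -0.5 * -0.2763
= 0.14


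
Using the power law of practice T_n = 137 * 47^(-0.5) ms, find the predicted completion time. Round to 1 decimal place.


T_n = 137 * 47^(-0.5)
47^(-0.5) = 0.145865
T_n = 137 * 0.145865
= 20.0 ms


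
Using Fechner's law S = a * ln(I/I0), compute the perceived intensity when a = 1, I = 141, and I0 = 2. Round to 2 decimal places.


S = 1 * ln(141/2)
I/I0 = 70.5
ln(70.5) = 4.2556
S = 1 * 4.2556
= 4.26


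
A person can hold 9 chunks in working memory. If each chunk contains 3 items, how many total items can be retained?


Total items = chunks * items_per_chunk
= 9 * 3
= 27


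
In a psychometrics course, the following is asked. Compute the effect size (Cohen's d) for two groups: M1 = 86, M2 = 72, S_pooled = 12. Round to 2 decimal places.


Cohen's d = (M1 - M2) / S_pooled
= (86 - 72) / 12
= 14 / 12
= 1.17


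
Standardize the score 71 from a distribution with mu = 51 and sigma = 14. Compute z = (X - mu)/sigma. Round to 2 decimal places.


z = (X - mu) / sigma
= (71 - 51) / 14
= 20 / 14
= 1.43


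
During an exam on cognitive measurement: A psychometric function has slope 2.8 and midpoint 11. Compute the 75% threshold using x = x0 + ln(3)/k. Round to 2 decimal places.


At P = 0.75: 0.75 = 1/(1 + e^(-k*(x-x0)))
Solving: e^(-k*(x-x0)) = 1/3
x = x0 + ln(3)/k
ln(3) = 1.0986
x = 11 + 1.0986/2.8
= 11 + 0.3924
= 11.39


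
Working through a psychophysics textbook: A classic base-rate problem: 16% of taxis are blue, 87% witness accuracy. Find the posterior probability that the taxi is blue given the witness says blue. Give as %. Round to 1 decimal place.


P(blue | says blue) = P(says blue | blue)*P(blue) / [P(says blue | blue)*P(blue) + P(says blue | not blue)*P(not blue)]
Numerator = 0.87 * 0.16 = 0.1392
False identification = 0.13 * 0.84 = 0.1092
P = 0.1392 / (0.1392 + 0.1092)
= 0.1392 / 0.2484
As percentage = 56.0


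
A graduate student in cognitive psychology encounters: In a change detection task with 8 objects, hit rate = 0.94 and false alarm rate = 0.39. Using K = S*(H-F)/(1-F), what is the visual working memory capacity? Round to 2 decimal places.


K = S * (H - F) / (1 - F)
H - F = 0.55
1 - F = 0.61
K = 8 * 0.55 / 0.61
= 7.21


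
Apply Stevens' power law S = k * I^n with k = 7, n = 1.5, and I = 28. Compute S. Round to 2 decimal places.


S = 7 * 28^1.5
28^1.5 = 148.1621
S = 7 * 148.1621
= 1037.13


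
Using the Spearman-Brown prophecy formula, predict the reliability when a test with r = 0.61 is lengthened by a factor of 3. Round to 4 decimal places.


r_new = n*r / (1 + (n-1)*r)
Numerator = 3 * 0.61 = 1.83
Denominator = 1 + 2 * 0.61 = 2.22
r_new = 1.83 / 2.22
= 0.8243


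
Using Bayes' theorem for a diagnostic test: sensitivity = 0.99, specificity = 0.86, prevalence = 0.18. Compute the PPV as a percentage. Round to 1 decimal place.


PPV = (sens * prev) / (sens * prev + (1-spec) * (1-prev))
Numerator = 0.99 * 0.18 = 0.1782
P(positive and no disease) = (1 - spec) * (1 - prev) = (1 - 0.86) * (1 - 0.18) = 0.1148
Denominator = 0.1782 + 0.1148 = 0.293
PPV = 0.1782 / 0.293 = 0.608191
As percentage = 60.8


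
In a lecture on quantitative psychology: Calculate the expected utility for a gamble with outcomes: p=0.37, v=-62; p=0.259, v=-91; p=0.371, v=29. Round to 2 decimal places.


EU = sum(p_i * v_i)
0.37 * -62 = -22.94
0.259 * -91 = -23.569
0.371 * 29 = 10.759
EU = -22.94 + -23.569 + 10.759
= -35.75


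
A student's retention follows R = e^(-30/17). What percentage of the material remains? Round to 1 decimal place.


R = e^(-t/S)
-t/S = -30/17 = -1.764706
R = e^(-1.764706) = 0.171237
Percentage = 0.171237 * 100
= 17.1


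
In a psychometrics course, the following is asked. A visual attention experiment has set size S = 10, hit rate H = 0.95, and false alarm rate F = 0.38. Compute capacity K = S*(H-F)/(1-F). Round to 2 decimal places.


K = S * (H - F) / (1 - F)
H - F = 0.57
1 - F = 0.62
K = 10 * 0.57 / 0.62
= 9.19


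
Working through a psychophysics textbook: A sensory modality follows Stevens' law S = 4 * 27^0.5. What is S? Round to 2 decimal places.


S = 4 * 27^0.5
27^0.5 = 5.1962
S = 4 * 5.1962
= 20.78


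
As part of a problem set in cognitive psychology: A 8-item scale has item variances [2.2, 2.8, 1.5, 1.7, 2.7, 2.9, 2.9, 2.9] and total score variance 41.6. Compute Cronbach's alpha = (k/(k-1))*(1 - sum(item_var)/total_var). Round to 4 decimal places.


alpha = (k/(k-1)) * (1 - sum(s_i^2)/s_total^2)
sum(item variances) = 19.6
k/(k-1) = 8/7 = 1.142857
1 - 19.6/41.6 = 1 - 0.471154 = 0.528846
alpha = 1.142857 * 0.528846
= 0.6044


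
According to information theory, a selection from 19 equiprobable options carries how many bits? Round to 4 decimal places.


H = log2(n)
H = log2(19)
= 4.2479


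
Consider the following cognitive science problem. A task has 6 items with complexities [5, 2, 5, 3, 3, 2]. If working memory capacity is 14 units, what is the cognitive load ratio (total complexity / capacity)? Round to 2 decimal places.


Total complexity = 5 + 2 + 5 + 3 + 3 + 2 = 20
Load = total / capacity = 20 / 14
= 1.43


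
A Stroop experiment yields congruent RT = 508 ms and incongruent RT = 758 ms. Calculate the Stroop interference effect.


Stroop effect = RT(incongruent) - RT(congruent)
= 758 - 508
= 250 ms


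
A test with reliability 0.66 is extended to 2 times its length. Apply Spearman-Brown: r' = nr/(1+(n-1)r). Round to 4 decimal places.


r_new = n*r / (1 + (n-1)*r)
Numerator = 2 * 0.66 = 1.32
Denominator = 1 + 1 * 0.66 = 1.66
r_new = 1.32 / 1.66
= 0.7952


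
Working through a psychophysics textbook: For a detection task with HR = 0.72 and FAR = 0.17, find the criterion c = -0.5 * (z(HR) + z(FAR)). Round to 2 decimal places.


c = -0.5 * (z(HR) + z(FAR))
z(0.72) = 0.5828
z(0.17) = -0.9542
c = -0.5 * (0.5828 + -0.9542)
= -0.5 * -0.3714
= 0.19


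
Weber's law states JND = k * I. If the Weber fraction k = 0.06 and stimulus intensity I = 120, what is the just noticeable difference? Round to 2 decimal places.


JND = k * I
JND = 0.06 * 120
= 7.20


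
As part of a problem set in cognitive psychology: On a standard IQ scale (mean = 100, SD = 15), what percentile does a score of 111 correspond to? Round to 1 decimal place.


z = (IQ - mean) / SD
z = (111 - 100) / 15 = 0.7333
Percentile = Phi(0.7333) * 100
Phi(0.7333) = 0.768312
= 76.8


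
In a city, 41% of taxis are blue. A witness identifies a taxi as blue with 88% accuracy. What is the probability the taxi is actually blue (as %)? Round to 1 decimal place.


P(blue | says blue) = P(says blue | blue)*P(blue) / [P(says blue | blue)*P(blue) + P(says blue | not blue)*P(not blue)]
Numerator = 0.88 * 0.41 = 0.3608
False identification = 0.12 * 0.59 = 0.0708
P = 0.3608 / (0.3608 + 0.0708)
= 0.3608 / 0.4316
As percentage = 83.6


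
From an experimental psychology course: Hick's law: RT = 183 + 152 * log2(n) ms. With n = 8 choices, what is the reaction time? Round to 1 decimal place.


RT = 183 + 152 * log2(8)
log2(8) = 3.0
RT = 183 + 152 * 3.0
= 183 + 456.0
= 639.0 ms


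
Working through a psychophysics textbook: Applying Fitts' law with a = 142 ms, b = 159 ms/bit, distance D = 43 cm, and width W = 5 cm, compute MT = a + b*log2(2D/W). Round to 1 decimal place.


MT = 142 + 159 * log2(2*43/5)
2D/W = 17.2
log2(17.2) = 4.1043
MT = 142 + 159 * 4.1043
= 794.6 ms


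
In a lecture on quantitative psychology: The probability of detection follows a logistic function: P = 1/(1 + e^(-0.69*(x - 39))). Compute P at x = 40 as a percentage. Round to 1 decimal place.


P(x) = 1/(1 + e^(-0.69*(40 - 39)))
Exponent = -0.69 * 1 = -0.69
e^(-0.69) = 0.501576
P = 1/(1 + 0.501576) = 0.665967
Percentage = 66.6


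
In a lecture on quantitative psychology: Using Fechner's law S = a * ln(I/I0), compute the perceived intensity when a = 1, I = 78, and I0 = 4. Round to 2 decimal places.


S = 1 * ln(78/4)
I/I0 = 19.5
ln(19.5) = 2.9704
S = 1 * 2.9704
= 2.97


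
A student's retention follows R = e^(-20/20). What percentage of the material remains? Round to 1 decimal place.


R = e^(-t/S)
-t/S = -20/20 = -1.0
R = e^(-1.0) = 0.367879
Percentage = 0.367879 * 100
= 36.8


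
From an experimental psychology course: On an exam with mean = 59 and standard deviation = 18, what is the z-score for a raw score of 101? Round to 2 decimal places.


z = (X - mu) / sigma
= (101 - 59) / 18
= 42 / 18
= 2.33


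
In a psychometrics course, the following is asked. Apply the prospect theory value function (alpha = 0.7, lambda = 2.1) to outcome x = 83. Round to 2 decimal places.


Since x = 83 >= 0, use v(x) = x^0.7
83^0.7 = 22.0473
v(83) = 22.05


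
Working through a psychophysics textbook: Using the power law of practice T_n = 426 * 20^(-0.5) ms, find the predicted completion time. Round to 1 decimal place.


T_n = 426 * 20^(-0.5)
20^(-0.5) = 0.223607
T_n = 426 * 0.223607
= 95.3 ms


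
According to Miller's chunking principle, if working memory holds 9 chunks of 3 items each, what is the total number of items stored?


Total items = chunks * items_per_chunk
= 9 * 3
= 27


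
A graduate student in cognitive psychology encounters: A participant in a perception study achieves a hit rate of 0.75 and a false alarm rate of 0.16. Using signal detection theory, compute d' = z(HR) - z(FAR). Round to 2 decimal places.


d' = z(HR) - z(FAR)
z(0.75) = 0.6745
z(0.16) = -0.9945
d' = 0.6745 - -0.9945
= 1.67


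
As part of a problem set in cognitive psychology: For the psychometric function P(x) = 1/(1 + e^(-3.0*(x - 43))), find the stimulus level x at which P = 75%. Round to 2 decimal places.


At P = 0.75: 0.75 = 1/(1 + e^(-k*(x-x0)))
Solving: e^(-k*(x-x0)) = 1/3
x = x0 + ln(3)/k
ln(3) = 1.0986
x = 43 + 1.0986/3.0
= 43 + 0.3662
= 43.37


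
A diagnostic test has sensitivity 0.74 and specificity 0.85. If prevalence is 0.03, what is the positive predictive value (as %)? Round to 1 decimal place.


PPV = (sens * prev) / (sens * prev + (1-spec) * (1-prev))
Numerator = 0.74 * 0.03 = 0.0222
P(positive and no disease) = (1 - spec) * (1 - prev) = (1 - 0.85) * (1 - 0.03) = 0.1455
Denominator = 0.0222 + 0.1455 = 0.1677
PPV = 0.0222 / 0.1677 = 0.132379
As percentage = 13.2


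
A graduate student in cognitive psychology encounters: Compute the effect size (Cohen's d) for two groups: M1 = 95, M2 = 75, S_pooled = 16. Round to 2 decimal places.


Cohen's d = (M1 - M2) / S_pooled
= (95 - 75) / 16
= 20 / 16
= 1.25


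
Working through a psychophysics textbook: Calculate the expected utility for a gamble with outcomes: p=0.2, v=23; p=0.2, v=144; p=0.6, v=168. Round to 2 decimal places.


EU = sum(p_i * v_i)
0.2 * 23 = 4.6
0.2 * 144 = 28.8
0.6 * 168 = 100.8
EU = 4.6 + 28.8 + 100.8
= 134.20


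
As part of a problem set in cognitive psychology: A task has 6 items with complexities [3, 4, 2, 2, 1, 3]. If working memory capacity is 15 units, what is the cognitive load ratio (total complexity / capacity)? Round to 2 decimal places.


Total complexity = 3 + 4 + 2 + 2 + 1 + 3 = 15
Load = total / capacity = 15 / 15
= 1.00


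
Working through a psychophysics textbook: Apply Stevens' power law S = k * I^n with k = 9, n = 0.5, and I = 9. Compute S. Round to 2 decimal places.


S = 9 * 9^0.5
9^0.5 = 3.0
S = 9 * 3.0
= 27.00


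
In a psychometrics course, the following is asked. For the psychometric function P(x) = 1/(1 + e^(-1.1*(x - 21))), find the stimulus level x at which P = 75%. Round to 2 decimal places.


At P = 0.75: 0.75 = 1/(1 + e^(-k*(x-x0)))
Solving: e^(-k*(x-x0)) = 1/3
x = x0 + ln(3)/k
ln(3) = 1.0986
x = 21 + 1.0986/1.1
= 21 + 0.9987
= 22.00


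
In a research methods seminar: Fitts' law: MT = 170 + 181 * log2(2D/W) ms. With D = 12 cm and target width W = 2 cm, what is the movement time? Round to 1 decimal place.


MT = 170 + 181 * log2(2*12/2)
2D/W = 12.0
log2(12.0) = 3.585
MT = 170 + 181 * 3.585
= 818.9 ms


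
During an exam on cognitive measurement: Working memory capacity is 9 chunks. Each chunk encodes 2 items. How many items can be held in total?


Total items = chunks * items_per_chunk
= 9 * 2
= 18


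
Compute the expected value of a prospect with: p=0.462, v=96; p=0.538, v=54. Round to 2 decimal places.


EU = sum(p_i * v_i)
0.462 * 96 = 44.352
0.538 * 54 = 29.052
EU = 44.352 + 29.052
= 73.40


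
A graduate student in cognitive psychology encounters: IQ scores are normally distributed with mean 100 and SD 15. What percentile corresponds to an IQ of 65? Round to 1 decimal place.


z = (IQ - mean) / SD
z = (65 - 100) / 15 = -2.3333
Percentile = Phi(-2.3333) * 100
Phi(-2.3333) = 0.009816
= 1.0


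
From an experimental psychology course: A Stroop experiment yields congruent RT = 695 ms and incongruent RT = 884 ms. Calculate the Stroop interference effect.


Stroop effect = RT(incongruent) - RT(congruent)
= 884 - 695
= 189 ms


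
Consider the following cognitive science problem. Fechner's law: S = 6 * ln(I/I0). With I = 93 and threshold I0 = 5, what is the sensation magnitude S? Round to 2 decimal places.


S = 6 * ln(93/5)
I/I0 = 18.6
ln(18.6) = 2.9232
S = 6 * 2.9232
= 17.54


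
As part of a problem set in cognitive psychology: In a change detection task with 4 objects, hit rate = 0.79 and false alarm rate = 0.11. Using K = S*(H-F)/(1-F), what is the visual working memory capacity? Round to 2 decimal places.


K = S * (H - F) / (1 - F)
H - F = 0.68
1 - F = 0.89
K = 4 * 0.68 / 0.89
= 3.06


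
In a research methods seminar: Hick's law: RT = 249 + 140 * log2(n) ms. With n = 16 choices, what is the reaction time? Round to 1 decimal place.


RT = 249 + 140 * log2(16)
log2(16) = 4.0
RT = 249 + 140 * 4.0
= 249 + 560.0
= 809.0 ms


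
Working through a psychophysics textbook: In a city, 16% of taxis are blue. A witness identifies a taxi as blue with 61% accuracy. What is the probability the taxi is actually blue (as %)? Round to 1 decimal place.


P(blue | says blue) = P(says blue | blue)*P(blue) / [P(says blue | blue)*P(blue) + P(says blue | not blue)*P(not blue)]
Numerator = 0.61 * 0.16 = 0.0976
False identification = 0.39 * 0.84 = 0.3276
P = 0.0976 / (0.0976 + 0.3276)
= 0.0976 / 0.4252
As percentage = 23.0


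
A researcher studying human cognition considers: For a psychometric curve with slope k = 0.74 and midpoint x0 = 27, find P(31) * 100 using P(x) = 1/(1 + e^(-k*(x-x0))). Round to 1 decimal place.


P(x) = 1/(1 + e^(-0.74*(31 - 27)))
Exponent = -0.74 * 4 = -2.96
e^(-2.96) = 0.051819
P = 1/(1 + 0.051819) = 0.950734
Percentage = 95.1
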